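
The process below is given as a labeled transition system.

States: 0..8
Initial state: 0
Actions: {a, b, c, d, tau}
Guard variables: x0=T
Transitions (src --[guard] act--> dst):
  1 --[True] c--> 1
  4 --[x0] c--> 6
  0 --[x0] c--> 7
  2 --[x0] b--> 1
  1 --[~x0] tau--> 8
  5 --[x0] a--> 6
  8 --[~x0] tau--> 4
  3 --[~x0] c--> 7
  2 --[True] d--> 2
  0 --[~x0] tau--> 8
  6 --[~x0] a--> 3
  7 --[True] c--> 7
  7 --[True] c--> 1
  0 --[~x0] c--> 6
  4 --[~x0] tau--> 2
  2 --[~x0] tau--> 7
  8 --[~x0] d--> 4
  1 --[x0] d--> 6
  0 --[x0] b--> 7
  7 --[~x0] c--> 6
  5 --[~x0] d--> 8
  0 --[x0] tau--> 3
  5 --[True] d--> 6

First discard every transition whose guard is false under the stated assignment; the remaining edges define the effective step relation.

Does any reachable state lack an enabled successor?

Answer: DEADLOCK at state 3

Trace:
Reach set: {0,1,3,6,7}
  0: b→7  c→7  tau→3  [3 out]
  1: c→1  d→6  [2 out]
  3: ∅  [deadlock]
  6: ∅  [deadlock]
  7: c→1  c→7  [2 out]
trace reaching 3: tau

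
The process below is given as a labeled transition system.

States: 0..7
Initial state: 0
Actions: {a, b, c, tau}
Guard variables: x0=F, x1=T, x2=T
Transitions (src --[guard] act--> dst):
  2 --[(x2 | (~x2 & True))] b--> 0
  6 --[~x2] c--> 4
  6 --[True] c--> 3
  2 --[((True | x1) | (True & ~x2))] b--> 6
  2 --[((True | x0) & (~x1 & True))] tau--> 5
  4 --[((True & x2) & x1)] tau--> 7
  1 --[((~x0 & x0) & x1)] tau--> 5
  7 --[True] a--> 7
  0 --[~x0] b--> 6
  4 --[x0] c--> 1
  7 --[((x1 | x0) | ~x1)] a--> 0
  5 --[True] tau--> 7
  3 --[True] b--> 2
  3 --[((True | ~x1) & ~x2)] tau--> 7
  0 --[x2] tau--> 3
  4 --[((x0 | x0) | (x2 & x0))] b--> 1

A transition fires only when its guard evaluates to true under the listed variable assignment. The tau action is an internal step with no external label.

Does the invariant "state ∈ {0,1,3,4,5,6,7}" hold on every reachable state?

Answer: INVARIANT VIOLATED at state 2

Trace:
Safe = {0,1,3,4,5,6,7}
Reachable = {0,2,3,6}
  0: safe
  2: VIOLATES
  3: safe
  6: safe
witness against invariant: tau·b → 2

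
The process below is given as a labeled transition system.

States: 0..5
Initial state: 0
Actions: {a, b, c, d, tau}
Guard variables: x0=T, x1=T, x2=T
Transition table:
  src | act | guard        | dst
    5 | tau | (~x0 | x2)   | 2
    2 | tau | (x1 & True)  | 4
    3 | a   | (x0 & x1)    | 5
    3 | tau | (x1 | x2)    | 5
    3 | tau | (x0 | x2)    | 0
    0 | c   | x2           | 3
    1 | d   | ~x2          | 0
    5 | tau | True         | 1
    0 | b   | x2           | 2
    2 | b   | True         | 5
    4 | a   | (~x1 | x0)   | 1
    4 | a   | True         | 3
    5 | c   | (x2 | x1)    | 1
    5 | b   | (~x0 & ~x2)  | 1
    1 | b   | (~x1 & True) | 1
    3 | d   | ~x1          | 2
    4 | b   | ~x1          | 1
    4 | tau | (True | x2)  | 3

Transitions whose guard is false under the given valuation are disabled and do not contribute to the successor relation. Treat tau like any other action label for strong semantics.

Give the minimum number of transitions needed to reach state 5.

Breadth-first toward 5:
  Layer 0: {0}
  Layer 1: {2,3}
  Layer 2: {4,5}
5 enters at depth 2; path b·b

Answer: 2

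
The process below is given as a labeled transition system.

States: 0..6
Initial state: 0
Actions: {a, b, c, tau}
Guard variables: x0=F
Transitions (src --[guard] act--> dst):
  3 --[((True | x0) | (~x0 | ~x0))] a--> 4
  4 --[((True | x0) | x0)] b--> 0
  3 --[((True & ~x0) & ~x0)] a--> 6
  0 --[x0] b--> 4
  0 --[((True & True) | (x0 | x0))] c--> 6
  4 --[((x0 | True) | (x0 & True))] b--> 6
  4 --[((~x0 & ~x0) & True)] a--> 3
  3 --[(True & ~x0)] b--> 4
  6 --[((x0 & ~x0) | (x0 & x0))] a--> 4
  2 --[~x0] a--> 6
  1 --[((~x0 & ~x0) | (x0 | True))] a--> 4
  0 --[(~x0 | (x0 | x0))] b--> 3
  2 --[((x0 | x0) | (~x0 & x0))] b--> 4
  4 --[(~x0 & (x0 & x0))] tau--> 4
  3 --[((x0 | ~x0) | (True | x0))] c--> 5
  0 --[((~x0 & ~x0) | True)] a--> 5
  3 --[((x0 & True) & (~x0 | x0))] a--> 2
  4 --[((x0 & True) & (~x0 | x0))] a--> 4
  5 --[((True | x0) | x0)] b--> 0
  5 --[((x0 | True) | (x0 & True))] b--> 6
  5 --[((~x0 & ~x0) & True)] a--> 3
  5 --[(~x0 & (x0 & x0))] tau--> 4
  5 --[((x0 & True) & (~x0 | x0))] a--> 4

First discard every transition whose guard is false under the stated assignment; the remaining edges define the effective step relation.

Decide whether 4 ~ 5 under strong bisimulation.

Answer: BISIMILAR

Trace:
Compute ~ classes (split until stable):
  P[0] = {{0,1,2,3,4,5,6}}
  P[1] = {{0,3},{1,2},{4,5},{6}}
  P[2] = {{0},{1},{2},{3},{4,5},{6}}
6 equivalence class(es) (converged in 3)
[4]={4,5}  [5]={4,5}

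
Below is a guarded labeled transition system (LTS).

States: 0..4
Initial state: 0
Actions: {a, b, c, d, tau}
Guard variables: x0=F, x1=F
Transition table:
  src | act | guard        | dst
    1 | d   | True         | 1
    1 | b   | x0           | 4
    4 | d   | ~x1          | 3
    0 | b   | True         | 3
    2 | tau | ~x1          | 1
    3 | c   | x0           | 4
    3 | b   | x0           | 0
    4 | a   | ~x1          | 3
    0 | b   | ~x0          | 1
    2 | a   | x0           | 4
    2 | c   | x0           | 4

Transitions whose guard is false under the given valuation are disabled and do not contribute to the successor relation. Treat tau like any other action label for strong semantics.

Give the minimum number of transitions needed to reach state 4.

Answer: UNREACHABLE

Analysis:
Layered search for 4:
  L0 = {0}
  L1 = {1,3}
4 never appears.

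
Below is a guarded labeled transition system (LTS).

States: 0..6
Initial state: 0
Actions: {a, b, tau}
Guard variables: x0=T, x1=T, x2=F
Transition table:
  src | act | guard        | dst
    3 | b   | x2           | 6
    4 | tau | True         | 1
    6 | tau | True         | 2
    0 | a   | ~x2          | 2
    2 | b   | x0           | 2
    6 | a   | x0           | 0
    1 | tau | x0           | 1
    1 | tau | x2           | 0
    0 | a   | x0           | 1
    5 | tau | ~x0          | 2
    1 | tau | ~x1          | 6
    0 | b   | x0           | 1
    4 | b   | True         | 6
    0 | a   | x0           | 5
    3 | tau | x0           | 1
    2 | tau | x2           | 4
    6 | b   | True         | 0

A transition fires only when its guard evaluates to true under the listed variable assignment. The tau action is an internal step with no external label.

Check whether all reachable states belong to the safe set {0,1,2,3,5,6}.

Allowed set {0,1,2,3,5,6}
R = {0,1,2,5}
  0: safe
  1: safe
  2: safe
  5: safe

Answer: INVARIANT HOLDS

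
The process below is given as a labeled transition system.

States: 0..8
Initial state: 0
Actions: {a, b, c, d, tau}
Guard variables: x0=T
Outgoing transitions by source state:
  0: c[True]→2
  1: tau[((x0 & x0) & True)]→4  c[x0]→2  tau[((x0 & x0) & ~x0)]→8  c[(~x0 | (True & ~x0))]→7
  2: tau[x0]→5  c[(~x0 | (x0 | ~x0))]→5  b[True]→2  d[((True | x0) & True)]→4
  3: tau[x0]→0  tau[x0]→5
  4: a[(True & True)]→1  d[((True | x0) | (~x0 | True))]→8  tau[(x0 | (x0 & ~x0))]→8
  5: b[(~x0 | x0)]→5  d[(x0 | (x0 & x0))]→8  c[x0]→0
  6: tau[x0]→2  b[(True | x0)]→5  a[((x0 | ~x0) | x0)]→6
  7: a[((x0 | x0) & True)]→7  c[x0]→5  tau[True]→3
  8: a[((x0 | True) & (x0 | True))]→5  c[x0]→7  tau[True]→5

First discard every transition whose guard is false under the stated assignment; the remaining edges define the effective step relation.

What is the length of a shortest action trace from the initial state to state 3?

Answer: 5

Trace:
Layered search for 3:
  L0 = {0}
  L1 = {2}
  L2 = {4,5}
  L3 = {1,8}
  L4 = {7}
  L5 = {3}
depth(3)=5, e.g. c·c·d·c·tau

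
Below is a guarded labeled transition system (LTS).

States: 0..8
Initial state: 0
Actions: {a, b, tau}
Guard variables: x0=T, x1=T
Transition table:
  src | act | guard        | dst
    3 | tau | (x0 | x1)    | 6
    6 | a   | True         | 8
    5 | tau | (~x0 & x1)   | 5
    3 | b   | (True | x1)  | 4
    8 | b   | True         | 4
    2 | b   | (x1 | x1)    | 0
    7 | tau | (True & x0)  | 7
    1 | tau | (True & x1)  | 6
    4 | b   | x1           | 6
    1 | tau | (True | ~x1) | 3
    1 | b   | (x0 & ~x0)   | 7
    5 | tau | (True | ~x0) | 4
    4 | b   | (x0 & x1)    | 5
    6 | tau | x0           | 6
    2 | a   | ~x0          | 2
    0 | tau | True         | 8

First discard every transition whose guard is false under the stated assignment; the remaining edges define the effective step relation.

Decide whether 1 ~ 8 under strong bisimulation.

Answer: NOT BISIMILAR

Working:
Compute ~ classes (split until stable):
  π0 = {{0,1,2,3,4,5,6,7,8}}
  π1 = {{0,1,5,7},{2,4,8},{3},{6}}
  π2 = {{0,5},{1},{2},{3},{4},{6},{7},{8}}
  π3 = {{0},{1},{2},{3},{4},{5},{6},{7},{8}}
Fixed point at round 4; 9 class(es).
class of 1: {1}; class of 8: {8}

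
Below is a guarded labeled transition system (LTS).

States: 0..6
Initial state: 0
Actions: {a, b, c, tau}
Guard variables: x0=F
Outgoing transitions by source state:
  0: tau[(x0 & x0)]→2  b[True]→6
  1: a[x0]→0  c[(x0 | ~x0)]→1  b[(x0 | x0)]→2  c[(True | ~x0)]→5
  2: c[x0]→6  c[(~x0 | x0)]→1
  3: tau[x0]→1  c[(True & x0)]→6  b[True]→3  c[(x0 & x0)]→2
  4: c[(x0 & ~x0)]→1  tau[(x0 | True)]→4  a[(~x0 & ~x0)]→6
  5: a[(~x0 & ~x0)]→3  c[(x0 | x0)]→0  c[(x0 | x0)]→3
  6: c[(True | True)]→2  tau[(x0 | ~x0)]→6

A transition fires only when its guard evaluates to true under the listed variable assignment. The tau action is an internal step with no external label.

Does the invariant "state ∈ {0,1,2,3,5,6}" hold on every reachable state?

Answer: INVARIANT HOLDS

Working:
Safe = {0,1,2,3,5,6}
R = {0,1,2,3,5,6}
  0: safe
  1: safe
  2: safe
  3: safe
  5: safe
  6: safe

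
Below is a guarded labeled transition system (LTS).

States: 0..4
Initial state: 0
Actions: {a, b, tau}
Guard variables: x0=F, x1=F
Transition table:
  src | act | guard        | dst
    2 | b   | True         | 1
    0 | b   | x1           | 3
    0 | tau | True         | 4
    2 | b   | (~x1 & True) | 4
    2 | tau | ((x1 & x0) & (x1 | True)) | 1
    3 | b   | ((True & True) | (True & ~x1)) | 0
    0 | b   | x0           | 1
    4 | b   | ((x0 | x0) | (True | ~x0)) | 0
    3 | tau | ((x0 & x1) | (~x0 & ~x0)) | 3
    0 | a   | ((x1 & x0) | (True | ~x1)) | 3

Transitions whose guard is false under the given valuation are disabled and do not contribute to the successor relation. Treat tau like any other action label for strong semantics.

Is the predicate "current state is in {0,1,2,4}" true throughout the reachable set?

Safe = {0,1,2,4}
Reachable = {0,3,4}
  0: ✓
  3: ✗ unsafe
  4: ✓
counterexample path to 3: a

Answer: INVARIANT VIOLATED at state 3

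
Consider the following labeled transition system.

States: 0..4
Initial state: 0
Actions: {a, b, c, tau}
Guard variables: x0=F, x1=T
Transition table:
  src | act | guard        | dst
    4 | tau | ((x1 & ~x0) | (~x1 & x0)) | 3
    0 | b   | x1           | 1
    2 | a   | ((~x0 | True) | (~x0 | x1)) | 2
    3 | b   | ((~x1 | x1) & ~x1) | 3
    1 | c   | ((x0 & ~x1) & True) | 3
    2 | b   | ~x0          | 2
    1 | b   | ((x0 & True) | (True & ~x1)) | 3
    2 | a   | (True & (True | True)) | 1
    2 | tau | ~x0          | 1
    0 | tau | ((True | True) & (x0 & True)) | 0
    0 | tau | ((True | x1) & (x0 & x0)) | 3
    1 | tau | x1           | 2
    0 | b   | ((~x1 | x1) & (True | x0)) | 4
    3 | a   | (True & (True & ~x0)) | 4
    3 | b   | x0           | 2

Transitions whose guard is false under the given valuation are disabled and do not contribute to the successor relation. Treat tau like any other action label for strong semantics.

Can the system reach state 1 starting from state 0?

Answer: REACHABLE

Analysis:
After dropping false guards: 9 live edges.
Layer 0: {0}
Layer 1: {1,4}  now seen {0,1,4}
Layer 2: {2,3}  now seen {0,1,2,3,4}
Reachable = {0,1,2,3,4}
witness 1: b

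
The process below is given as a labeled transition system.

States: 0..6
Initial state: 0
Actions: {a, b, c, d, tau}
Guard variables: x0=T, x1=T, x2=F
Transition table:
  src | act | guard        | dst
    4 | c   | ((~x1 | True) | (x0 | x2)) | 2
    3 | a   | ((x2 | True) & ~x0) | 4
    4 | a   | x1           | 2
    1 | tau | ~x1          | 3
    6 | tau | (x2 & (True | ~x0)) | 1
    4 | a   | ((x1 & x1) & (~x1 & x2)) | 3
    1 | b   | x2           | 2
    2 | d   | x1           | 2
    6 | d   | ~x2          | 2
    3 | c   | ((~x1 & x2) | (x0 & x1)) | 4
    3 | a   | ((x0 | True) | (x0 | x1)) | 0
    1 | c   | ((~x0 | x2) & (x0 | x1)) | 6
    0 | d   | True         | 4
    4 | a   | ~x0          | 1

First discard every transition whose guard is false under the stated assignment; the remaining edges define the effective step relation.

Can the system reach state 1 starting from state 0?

Answer: UNREACHABLE

Analysis:
After dropping false guards: 7 live edges.
L0 = {0}
L1 = {4}  now seen {0,4}
L2 = {2}  now seen {0,2,4}
R = {0,2,4}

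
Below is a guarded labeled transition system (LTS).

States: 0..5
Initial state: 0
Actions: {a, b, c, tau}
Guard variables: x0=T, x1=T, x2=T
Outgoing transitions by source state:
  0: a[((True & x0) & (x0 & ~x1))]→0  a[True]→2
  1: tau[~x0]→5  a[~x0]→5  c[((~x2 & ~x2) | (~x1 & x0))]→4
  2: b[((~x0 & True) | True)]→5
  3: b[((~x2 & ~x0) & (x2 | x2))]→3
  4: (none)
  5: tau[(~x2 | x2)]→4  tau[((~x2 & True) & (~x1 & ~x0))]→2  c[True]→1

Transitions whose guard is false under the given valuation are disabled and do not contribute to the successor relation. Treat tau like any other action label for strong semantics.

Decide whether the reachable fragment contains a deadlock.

Answer: DEADLOCK at state 1

Analysis:
Reach set: {0,1,2,4,5}
  0: a→2  [1 exit(s)]
  1: ∅  [deadlock]
  2: b→5  [1 exit(s)]
  4: ∅  [deadlock]
  5: c→1  tau→4  [2 exit(s)]
witness 1: a·b·c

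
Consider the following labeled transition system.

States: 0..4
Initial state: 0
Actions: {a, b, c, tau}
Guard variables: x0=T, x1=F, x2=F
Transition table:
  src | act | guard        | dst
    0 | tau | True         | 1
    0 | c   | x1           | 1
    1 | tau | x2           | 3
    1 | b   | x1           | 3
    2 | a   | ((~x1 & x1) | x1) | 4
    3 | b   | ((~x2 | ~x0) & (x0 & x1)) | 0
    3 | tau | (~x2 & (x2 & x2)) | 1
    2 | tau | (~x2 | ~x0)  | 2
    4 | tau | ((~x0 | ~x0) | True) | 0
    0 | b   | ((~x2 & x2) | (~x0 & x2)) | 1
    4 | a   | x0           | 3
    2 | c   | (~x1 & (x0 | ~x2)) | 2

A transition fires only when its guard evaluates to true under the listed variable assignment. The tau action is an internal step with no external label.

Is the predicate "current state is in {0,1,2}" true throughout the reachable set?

Answer: INVARIANT HOLDS

Analysis:
Safe = {0,1,2}
Reachable = {0,1}
  0: safe
  1: safe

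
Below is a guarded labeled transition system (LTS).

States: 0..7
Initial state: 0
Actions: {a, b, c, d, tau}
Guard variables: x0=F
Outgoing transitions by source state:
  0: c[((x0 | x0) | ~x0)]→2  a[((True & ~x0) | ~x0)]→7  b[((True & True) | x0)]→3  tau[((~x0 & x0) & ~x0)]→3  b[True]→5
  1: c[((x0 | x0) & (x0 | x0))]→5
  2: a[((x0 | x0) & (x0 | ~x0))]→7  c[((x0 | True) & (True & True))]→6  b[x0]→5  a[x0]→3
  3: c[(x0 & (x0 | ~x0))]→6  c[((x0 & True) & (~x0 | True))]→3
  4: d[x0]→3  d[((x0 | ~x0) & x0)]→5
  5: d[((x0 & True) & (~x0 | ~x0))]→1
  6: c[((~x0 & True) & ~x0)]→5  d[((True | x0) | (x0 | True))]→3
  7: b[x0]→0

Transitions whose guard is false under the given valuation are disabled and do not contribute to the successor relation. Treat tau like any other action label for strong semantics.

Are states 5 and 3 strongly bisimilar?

Refine partition for ~:
  round 0: {{0,1,2,3,4,5,6,7}}
  round 1: {{0},{1,3,4,5,7},{2},{6}}
4 equivalence class(es) (converged in 2)
class of 5: {1,3,4,5,7}; class of 3: {1,3,4,5,7}

Answer: BISIMILAR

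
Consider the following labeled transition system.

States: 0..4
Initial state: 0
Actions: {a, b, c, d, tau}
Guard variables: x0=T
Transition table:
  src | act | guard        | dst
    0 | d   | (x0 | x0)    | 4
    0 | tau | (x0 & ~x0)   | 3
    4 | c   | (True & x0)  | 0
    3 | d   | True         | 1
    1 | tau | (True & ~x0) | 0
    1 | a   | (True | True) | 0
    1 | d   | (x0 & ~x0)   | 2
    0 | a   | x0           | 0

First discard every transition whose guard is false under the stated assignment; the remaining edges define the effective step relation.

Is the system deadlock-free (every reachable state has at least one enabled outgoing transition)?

Reach set: {0,4}
  0: a→0  d→4  [deg 2]
  4: c→0  [deg 1]

Answer: DEADLOCK-FREE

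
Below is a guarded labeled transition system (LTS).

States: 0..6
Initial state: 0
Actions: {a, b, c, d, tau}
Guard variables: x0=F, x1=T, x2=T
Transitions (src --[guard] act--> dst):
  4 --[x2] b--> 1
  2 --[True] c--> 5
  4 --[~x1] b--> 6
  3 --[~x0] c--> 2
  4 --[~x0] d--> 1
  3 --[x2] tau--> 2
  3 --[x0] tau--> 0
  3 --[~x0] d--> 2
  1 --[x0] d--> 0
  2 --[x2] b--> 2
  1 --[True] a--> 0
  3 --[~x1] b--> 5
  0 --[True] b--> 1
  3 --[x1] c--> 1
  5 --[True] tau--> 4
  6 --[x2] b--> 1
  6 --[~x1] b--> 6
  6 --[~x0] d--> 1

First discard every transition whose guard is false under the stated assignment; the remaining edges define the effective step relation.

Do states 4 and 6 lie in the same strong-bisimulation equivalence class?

Refine partition for ~:
  P[0] = {{0,1,2,3,4,5,6}}
  P[1] = {{0},{1},{2},{3},{4,6},{5}}
stable after 2 split(s): 6 block(s)
class of 4: {4,6}; class of 6: {4,6}

Answer: BISIMILAR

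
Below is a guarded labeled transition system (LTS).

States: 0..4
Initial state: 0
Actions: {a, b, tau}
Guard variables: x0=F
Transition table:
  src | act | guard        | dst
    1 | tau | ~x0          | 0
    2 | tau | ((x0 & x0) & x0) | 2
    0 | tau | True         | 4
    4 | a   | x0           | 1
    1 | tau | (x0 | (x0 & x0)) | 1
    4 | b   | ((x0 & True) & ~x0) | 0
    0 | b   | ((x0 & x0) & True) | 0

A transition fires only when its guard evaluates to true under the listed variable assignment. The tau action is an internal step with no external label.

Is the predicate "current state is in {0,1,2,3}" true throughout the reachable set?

Inv-set: {0,1,2,3}
R = {0,4}
  0: ok
  4: outside
witness against invariant: tau → 4

Answer: INVARIANT VIOLATED at state 4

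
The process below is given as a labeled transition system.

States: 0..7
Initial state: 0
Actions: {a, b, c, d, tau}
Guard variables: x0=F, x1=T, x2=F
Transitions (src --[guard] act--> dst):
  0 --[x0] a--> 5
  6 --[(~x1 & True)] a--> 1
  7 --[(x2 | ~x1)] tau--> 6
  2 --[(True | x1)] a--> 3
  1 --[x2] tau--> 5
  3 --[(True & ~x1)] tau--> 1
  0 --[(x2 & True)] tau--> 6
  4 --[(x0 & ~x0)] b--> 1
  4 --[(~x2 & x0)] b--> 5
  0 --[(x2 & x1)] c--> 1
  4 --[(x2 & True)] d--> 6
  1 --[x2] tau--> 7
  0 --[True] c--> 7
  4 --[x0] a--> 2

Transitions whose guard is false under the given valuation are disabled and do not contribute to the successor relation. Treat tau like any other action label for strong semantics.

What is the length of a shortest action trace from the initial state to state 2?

Answer: UNREACHABLE

Analysis:
BFS to 2:
  Layer 0: {0}
  Layer 1: {7}
2 never appears.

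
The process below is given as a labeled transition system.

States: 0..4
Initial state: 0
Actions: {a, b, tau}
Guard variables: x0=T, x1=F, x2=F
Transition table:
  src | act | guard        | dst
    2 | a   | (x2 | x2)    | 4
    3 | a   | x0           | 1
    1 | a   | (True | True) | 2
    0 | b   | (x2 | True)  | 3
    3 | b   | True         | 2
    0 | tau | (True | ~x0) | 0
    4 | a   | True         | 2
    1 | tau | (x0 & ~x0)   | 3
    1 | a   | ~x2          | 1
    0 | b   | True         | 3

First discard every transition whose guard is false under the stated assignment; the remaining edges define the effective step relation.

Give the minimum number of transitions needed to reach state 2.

Breadth-first toward 2:
  L0 = {0}
  L1 = {3}
  L2 = {1,2}
first hit 2 at d=2 via b·b

Answer: 2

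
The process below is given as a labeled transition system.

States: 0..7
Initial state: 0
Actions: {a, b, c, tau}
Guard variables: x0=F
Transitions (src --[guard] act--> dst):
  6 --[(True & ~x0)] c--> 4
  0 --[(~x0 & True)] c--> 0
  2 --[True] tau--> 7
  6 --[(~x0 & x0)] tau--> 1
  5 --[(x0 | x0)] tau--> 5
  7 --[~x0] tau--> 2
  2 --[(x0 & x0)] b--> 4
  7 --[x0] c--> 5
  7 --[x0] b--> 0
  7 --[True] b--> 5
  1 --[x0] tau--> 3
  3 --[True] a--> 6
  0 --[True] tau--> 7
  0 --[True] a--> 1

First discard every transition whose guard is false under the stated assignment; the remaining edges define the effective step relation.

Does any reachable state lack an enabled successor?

Answer: DEADLOCK at state 1

Trace:
Reach set: {0,1,2,5,7}
  0: a→1  c→0  tau→7  [deg 3]
  1: ∅  [no exit]
  2: tau→7  [deg 1]
  5: ∅  [no exit]
  7: b→5  tau→2  [deg 2]
Path to 1: a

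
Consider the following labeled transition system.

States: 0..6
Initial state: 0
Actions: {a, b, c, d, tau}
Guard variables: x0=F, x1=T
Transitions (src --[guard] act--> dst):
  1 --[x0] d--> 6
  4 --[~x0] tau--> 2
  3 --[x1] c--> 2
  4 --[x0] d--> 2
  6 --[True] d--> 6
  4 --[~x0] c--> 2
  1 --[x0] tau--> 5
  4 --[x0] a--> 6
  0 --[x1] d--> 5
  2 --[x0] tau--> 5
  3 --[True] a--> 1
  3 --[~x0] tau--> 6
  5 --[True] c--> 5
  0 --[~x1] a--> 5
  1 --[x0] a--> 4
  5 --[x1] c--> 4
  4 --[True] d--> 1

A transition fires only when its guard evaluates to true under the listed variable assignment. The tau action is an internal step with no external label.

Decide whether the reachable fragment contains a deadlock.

Answer: DEADLOCK at state 1

Working:
Reachable = {0,1,2,4,5}
  0: d→5  [1 out]
  1: ∅  [no exit]
  2: ∅  [no exit]
  4: c→2  d→1  tau→2  [3 out]
  5: c→4  c→5  [2 out]
witness 1: d·c·d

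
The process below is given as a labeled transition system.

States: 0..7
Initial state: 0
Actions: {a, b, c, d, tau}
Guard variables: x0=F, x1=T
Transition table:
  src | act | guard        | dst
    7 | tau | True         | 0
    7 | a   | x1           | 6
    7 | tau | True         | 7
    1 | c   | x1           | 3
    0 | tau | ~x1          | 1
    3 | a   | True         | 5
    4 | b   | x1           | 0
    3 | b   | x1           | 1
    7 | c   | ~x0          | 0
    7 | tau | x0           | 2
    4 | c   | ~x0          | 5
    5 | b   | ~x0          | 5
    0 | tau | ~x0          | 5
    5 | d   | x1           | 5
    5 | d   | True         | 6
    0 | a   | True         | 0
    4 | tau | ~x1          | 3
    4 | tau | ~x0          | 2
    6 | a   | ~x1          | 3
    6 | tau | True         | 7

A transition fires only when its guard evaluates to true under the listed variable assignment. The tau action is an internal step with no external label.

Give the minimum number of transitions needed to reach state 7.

Breadth-first toward 7:
  depth 0: {0}
  depth 1: {5}
  depth 2: {6}
  depth 3: {7}
7 enters at depth 3; path tau·d·tau

Answer: 3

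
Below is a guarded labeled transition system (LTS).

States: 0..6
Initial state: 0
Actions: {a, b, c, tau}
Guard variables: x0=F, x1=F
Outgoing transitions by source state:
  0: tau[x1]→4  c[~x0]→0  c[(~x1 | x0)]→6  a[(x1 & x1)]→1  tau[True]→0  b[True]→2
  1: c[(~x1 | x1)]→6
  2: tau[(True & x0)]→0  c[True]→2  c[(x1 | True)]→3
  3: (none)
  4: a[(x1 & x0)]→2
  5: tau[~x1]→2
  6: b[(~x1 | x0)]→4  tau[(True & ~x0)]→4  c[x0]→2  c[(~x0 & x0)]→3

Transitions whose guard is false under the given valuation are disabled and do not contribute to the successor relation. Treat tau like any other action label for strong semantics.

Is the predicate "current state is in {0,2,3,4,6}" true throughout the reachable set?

Allowed set {0,2,3,4,6}
R = {0,2,3,4,6}
  0: ✓
  2: ✓
  3: ✓
  4: ✓
  6: ✓

Answer: INVARIANT HOLDS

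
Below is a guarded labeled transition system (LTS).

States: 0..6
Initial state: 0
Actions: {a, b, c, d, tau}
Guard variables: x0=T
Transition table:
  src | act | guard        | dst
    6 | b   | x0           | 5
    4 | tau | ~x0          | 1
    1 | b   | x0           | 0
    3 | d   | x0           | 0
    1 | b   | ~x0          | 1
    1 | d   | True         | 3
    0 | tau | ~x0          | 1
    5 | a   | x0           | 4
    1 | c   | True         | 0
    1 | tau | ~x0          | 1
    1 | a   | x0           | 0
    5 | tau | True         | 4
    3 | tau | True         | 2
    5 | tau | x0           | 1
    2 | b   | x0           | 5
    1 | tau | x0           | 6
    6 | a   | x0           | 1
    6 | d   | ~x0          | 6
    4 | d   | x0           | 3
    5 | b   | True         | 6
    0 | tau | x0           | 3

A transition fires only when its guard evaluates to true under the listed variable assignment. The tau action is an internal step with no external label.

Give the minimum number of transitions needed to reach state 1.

Answer: 4

Trace:
BFS to 1:
  L0 = {0}
  L1 = {3}
  L2 = {2}
  L3 = {5}
  L4 = {1,4,6}
first hit 1 at d=4 via tau·tau·b·tau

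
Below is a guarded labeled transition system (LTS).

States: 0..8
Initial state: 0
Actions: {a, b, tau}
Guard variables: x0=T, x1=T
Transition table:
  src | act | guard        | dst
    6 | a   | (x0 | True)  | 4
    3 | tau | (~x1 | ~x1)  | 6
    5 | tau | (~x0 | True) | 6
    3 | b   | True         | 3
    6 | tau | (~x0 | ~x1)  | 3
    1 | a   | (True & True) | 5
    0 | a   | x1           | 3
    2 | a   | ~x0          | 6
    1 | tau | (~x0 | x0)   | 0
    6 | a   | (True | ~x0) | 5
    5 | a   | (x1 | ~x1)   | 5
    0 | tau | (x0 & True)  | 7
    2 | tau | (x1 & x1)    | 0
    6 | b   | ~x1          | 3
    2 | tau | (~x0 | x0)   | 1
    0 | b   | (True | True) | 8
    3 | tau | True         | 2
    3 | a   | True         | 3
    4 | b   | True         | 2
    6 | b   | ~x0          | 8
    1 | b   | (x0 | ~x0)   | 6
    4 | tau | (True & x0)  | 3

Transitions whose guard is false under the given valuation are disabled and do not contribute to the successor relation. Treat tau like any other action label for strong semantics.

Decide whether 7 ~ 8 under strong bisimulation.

Answer: BISIMILAR

Analysis:
Refine partition for ~:
  π0 = {{0,1,2,3,4,5,6,7,8}}
  π1 = {{0,1,3},{2},{4},{5},{6},{7,8}}
  π2 = {{0},{1},{2},{3},{4},{5},{6},{7,8}}
8 equivalence class(es) (converged in 3)
[7]={7,8}  [8]={7,8}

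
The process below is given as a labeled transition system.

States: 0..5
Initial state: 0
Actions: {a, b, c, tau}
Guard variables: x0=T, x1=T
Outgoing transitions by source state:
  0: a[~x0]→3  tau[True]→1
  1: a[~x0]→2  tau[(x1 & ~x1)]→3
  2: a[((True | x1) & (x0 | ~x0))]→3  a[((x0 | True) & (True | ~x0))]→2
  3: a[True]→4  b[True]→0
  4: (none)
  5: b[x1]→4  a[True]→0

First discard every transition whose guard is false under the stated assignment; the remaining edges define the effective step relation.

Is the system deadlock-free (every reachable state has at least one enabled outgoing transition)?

Reachable = {0,1}
  0: tau→1  [1 out]
  1: ∅  [no exit]
witness 1: tau

Answer: DEADLOCK at state 1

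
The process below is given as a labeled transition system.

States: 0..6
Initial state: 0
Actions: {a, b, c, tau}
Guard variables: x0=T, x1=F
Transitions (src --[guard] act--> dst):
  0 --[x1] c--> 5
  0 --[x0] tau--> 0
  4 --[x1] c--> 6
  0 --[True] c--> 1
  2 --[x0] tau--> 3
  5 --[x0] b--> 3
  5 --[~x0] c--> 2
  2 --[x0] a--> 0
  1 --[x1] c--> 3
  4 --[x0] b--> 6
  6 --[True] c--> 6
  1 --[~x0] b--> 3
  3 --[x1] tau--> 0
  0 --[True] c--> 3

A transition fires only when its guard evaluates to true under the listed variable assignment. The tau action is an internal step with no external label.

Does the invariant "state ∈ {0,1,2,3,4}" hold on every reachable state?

Allowed set {0,1,2,3,4}
Reach set: {0,1,3}
  0: ok
  1: ok
  3: ok

Answer: INVARIANT HOLDS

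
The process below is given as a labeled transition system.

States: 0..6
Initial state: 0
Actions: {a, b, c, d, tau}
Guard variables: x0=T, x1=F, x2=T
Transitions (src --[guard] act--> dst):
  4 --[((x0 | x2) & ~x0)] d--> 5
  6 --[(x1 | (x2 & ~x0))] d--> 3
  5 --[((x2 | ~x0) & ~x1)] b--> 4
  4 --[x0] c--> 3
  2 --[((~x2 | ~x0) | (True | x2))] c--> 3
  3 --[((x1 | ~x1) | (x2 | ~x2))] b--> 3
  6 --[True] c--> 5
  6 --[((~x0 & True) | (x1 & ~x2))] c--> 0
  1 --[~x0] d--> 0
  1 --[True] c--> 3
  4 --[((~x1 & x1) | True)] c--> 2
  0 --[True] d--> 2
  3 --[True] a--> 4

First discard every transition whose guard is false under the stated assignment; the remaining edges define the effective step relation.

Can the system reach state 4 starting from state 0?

Answer: REACHABLE

Analysis:
After dropping false guards: 9 live edges.
Layer 0: {0}
Layer 1: {2}  cumulative {0,2}
Layer 2: {3}  cumulative {0,2,3}
Layer 3: {4}  cumulative {0,2,3,4}
Reachable = {0,2,3,4}
Path to 4: d·c·a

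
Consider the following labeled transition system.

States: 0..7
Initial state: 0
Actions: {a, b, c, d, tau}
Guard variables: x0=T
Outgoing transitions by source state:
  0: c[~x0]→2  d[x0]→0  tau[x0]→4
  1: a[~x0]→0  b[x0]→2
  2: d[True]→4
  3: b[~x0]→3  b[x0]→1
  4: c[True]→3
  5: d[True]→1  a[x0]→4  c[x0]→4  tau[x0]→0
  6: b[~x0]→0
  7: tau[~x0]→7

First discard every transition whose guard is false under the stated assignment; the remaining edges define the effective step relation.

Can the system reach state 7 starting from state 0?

Guard filter leaves 10 enabled edge(s).
Layer 0: {0}
Layer 1: {4}  total {0,4}
Layer 2: {3}  total {0,3,4}
Layer 3: {1}  total {0,1,3,4}
Layer 4: {2}  total {0,1,2,3,4}
Reach set: {0,1,2,3,4}

Answer: UNREACHABLE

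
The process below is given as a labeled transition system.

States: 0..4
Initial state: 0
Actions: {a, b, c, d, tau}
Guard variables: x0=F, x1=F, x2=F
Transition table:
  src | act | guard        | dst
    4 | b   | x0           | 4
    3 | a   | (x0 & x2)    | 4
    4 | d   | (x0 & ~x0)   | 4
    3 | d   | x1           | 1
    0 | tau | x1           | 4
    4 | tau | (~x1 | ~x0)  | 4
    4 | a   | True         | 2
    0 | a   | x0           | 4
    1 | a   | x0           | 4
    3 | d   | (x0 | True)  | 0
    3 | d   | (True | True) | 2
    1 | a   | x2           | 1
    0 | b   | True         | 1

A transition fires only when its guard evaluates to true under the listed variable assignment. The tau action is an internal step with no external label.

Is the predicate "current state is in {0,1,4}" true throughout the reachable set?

Answer: INVARIANT HOLDS

Working:
Allowed set {0,1,4}
Reach set: {0,1}
  0: ok
  1: ok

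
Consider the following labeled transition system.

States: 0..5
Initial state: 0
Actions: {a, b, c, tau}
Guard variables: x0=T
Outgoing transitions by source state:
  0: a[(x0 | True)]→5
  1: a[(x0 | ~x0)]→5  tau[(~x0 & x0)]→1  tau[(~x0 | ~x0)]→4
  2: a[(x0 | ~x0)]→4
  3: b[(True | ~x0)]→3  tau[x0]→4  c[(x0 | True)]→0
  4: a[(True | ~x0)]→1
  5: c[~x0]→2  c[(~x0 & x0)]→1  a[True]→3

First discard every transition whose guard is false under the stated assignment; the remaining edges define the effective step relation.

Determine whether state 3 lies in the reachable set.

8 transition(s) survive guard evaluation.
depth 0: {0}
depth 1: {5}  cumulative {0,5}
depth 2: {3}  cumulative {0,3,5}
depth 3: {4}  cumulative {0,3,4,5}
depth 4: {1}  cumulative {0,1,3,4,5}
Reach set: {0,1,3,4,5}
witness 3: a·a

Answer: REACHABLE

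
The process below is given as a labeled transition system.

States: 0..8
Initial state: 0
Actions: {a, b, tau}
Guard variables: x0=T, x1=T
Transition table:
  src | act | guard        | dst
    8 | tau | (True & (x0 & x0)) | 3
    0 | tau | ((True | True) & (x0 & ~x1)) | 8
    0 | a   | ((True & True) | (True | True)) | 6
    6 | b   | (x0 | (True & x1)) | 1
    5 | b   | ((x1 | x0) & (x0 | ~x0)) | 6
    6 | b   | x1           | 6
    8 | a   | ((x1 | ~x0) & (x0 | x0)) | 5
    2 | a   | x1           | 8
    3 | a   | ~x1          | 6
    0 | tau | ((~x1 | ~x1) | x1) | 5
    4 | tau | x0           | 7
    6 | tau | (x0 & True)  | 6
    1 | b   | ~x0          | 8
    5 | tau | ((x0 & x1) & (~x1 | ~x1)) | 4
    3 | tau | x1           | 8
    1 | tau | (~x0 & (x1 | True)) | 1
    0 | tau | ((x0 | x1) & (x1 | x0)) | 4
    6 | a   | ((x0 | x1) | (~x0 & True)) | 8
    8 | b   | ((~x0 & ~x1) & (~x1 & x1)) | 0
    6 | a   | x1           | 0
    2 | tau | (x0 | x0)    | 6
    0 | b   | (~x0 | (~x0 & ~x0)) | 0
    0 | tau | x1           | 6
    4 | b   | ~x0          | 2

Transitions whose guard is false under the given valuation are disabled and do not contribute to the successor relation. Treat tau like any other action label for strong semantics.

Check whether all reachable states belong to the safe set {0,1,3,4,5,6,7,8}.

Allowed set {0,1,3,4,5,6,7,8}
Reachable = {0,1,3,4,5,6,7,8}
  0: safe
  1: safe
  3: safe
  4: safe
  5: safe
  6: safe
  7: safe
  8: safe

Answer: INVARIANT HOLDS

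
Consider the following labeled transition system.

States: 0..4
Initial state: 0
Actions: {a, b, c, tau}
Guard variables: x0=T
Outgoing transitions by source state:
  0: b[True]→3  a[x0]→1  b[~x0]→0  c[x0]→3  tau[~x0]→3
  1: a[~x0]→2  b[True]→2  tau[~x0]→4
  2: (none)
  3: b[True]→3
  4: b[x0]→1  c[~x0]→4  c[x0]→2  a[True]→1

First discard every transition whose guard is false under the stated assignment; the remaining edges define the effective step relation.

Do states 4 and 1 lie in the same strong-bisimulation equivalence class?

Answer: NOT BISIMILAR

Trace:
Compute ~ classes (split until stable):
  π0 = {{0,1,2,3,4}}
  π1 = {{0,4},{1,3},{2}}
  π2 = {{0},{1},{2},{3},{4}}
Fixed point at round 3; 5 class(es).
[4]={4}  [1]={1}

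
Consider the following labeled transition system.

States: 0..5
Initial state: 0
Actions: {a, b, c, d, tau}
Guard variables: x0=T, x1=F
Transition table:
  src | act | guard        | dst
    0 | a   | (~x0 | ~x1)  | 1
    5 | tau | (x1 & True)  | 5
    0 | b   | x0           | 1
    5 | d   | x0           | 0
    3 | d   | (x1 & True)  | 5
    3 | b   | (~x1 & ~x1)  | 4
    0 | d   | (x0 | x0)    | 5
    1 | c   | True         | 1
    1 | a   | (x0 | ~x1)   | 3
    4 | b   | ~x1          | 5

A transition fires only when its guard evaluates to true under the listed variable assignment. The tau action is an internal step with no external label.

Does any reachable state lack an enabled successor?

Answer: DEADLOCK-FREE

Trace:
Reach set: {0,1,3,4,5}
  0: a→1  b→1  d→5  [3 exit(s)]
  1: a→3  c→1  [2 exit(s)]
  3: b→4  [1 exit(s)]
  4: b→5  [1 exit(s)]
  5: d→0  [1 exit(s)]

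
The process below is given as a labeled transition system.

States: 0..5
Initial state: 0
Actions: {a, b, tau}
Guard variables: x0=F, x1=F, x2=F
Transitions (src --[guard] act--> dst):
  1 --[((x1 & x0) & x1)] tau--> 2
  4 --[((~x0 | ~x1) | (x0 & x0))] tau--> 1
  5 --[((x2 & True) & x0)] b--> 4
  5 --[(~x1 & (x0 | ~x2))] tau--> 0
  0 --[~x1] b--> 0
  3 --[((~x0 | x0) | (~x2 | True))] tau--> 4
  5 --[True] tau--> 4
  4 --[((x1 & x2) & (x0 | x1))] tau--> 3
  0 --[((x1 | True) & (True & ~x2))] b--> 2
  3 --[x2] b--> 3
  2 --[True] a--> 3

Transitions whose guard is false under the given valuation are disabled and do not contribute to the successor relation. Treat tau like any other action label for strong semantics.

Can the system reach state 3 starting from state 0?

After dropping false guards: 7 live edges.
L0 = {0}
L1 = {2}  cumulative {0,2}
L2 = {3}  cumulative {0,2,3}
L3 = {4}  cumulative {0,2,3,4}
L4 = {1}  cumulative {0,1,2,3,4}
Reachable = {0,1,2,3,4}
trace reaching 3: b·a

Answer: REACHABLE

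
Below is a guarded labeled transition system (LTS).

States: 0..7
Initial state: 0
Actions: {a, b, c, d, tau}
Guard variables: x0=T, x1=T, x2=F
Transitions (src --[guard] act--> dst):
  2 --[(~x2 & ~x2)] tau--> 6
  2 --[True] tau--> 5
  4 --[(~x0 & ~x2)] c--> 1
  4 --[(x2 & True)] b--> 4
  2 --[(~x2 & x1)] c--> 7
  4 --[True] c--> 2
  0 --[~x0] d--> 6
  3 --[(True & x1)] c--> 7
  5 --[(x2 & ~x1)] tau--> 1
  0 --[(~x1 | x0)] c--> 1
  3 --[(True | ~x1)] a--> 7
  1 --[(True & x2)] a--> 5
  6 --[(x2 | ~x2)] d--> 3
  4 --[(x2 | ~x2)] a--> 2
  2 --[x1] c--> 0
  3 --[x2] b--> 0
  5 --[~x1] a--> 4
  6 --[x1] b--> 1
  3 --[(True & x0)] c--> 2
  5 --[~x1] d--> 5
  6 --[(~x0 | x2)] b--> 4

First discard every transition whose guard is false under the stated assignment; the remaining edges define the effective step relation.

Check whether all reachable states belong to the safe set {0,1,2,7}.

Safe = {0,1,2,7}
Reach set: {0,1}
  0: ✓
  1: ✓

Answer: INVARIANT HOLDS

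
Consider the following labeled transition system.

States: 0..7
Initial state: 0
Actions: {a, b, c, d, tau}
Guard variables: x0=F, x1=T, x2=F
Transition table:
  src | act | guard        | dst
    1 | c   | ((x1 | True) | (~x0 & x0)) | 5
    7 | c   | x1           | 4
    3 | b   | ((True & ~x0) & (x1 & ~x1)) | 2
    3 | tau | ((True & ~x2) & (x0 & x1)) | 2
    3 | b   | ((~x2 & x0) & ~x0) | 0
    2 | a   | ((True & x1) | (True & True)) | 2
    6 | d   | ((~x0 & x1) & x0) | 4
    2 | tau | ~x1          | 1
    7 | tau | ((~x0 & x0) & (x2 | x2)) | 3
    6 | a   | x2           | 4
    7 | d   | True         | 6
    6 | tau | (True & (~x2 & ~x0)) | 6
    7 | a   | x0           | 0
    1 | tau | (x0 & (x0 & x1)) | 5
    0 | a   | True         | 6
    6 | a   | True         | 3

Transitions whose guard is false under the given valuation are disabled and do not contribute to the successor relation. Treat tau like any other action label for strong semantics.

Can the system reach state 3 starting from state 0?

After dropping false guards: 7 live edges.
depth 0: {0}
depth 1: {6}  cumulative {0,6}
depth 2: {3}  cumulative {0,3,6}
Reach set: {0,3,6}
witness 3: a·a

Answer: REACHABLE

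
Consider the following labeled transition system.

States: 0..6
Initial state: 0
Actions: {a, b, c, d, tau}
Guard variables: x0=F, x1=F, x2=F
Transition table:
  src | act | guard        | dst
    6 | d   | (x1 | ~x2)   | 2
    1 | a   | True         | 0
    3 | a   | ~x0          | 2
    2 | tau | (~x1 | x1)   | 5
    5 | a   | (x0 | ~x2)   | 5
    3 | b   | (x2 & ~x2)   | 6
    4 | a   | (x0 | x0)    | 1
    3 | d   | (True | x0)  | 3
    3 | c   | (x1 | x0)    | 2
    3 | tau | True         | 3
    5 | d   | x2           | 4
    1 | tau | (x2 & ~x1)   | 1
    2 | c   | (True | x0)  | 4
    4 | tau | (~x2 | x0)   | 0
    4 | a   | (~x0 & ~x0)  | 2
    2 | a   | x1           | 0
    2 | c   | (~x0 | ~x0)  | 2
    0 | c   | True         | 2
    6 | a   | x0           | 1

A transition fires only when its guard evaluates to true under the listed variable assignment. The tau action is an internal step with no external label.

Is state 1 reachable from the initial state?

After dropping false guards: 12 live edges.
L0 = {0}
L1 = {2}  cumulative {0,2}
L2 = {4,5}  cumulative {0,2,4,5}
Reachable = {0,2,4,5}

Answer: UNREACHABLE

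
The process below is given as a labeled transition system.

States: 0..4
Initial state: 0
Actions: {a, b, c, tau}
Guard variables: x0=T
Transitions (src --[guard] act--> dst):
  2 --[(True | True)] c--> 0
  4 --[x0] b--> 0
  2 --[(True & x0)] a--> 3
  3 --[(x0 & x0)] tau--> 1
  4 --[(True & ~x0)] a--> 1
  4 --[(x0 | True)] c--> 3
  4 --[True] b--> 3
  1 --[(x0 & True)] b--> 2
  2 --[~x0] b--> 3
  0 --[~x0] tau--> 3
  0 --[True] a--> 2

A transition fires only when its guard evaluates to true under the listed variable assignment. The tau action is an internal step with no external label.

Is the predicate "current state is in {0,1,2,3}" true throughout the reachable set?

Safe = {0,1,2,3}
R = {0,1,2,3}
  0: safe
  1: safe
  2: safe
  3: safe

Answer: INVARIANT HOLDS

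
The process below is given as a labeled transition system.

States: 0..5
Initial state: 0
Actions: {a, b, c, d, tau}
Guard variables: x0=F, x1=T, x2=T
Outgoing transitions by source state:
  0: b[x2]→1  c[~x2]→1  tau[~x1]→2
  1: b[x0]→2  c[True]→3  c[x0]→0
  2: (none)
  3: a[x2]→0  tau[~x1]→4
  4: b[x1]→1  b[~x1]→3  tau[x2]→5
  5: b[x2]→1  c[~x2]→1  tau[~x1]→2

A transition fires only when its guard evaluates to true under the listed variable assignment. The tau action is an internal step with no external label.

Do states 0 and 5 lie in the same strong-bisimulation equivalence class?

Refine partition for ~:
  round 0: {{0,1,2,3,4,5}}
  round 1: {{0,5},{1},{2},{3},{4}}
stable after 2 split(s): 5 block(s)
0∈{0,5}, 5∈{0,5}

Answer: BISIMILAR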